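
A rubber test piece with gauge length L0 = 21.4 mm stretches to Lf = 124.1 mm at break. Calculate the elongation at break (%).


Elongation = (Lf - L0) / L0 * 100
= (124.1 - 21.4) / 21.4 * 100
= 102.7 / 21.4 * 100
= 479.9%

479.9%


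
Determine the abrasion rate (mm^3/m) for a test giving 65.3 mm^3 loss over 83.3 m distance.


Rate = volume_loss / distance
= 65.3 / 83.3
= 0.784 mm^3/m

0.784 mm^3/m


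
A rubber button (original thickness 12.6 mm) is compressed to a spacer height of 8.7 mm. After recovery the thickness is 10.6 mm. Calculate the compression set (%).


CS = (t0 - recovered) / (t0 - ts) * 100
= (12.6 - 10.6) / (12.6 - 8.7) * 100
= 2.0 / 3.9 * 100
= 51.3%

51.3%


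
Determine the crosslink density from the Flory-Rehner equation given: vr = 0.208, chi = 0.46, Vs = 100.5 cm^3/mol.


ln(1 - vr) = ln(1 - 0.208) = -0.2332
Numerator = -((-0.2332) + 0.208 + 0.46 * 0.208^2) = 0.0053
Denominator = 100.5 * (0.208^(1/3) - 0.208/2) = 49.0942
nu = 0.0053 / 49.0942 = 1.0780e-04 mol/cm^3

1.0780e-04 mol/cm^3


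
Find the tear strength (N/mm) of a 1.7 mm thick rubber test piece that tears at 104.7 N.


Tear strength = force / thickness
= 104.7 / 1.7
= 61.59 N/mm

61.59 N/mm


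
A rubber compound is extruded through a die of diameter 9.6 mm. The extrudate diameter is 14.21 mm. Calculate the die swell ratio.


Die swell ratio = D_extrudate / D_die
= 14.21 / 9.6
= 1.48

Die swell = 1.48


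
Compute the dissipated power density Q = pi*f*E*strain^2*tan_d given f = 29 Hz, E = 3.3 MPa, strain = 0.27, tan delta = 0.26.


Q = pi * f * E * strain^2 * tan_d
= pi * 29 * 3.3 * 0.27^2 * 0.26
= pi * 29 * 3.3 * 0.0729 * 0.26
= 5.6985

Q = 5.6985


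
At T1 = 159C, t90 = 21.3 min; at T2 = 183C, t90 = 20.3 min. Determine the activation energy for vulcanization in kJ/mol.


T1 = 432.15 K, T2 = 456.15 K
1/T1 - 1/T2 = 1.2175e-04
ln(t1/t2) = ln(21.3/20.3) = 0.0481
Ea = 8.314 * 0.0481 / 1.2175e-04 = 3283.6837 J/mol
Ea = 3.28 kJ/mol

3.28 kJ/mol


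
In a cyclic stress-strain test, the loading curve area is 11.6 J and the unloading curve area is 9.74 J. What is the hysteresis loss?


Hysteresis loss = loading - unloading
= 11.6 - 9.74
= 1.86 J

1.86 J


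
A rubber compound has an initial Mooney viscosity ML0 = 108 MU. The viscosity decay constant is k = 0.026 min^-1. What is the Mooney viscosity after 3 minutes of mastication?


ML = ML0 * exp(-k * t)
ML = 108 * exp(-0.026 * 3)
ML = 108 * 0.9250
ML = 99.9 MU

99.9 MU


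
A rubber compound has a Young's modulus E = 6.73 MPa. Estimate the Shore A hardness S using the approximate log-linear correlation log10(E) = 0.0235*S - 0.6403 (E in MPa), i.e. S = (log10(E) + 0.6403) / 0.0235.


log10(E) = 0.0235*S - 0.6403  =>  S = (log10(E) + 0.6403) / 0.0235
log10(6.73) = 0.828015
S = (0.828015 + 0.6403) / 0.0235 = 1.468315 / 0.0235
S = 62.5

Shore A = 62.5


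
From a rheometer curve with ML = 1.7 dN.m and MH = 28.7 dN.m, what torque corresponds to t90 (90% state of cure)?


M90 = ML + 0.9 * (MH - ML)
M90 = 1.7 + 0.9 * (28.7 - 1.7)
M90 = 1.7 + 0.9 * 27.0
M90 = 26.0 dN.m

26.0 dN.m


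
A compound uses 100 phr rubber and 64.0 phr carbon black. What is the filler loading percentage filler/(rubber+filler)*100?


Filler % = filler / (rubber + filler) * 100
= 64.0 / (100 + 64.0) * 100
= 64.0 / 164.0 * 100
= 39.02%

39.02%


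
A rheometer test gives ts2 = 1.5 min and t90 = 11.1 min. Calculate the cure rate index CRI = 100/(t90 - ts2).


CRI = 100 / (t90 - ts2)
= 100 / (11.1 - 1.5)
= 100 / 9.6
= 10.42 min^-1

10.42 min^-1


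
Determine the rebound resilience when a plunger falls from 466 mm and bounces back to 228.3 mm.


Resilience = h_rebound / h_drop * 100
= 228.3 / 466 * 100
= 49.0%

49.0%


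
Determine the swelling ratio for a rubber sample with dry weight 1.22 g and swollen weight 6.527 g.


Q = W_swollen / W_dry
Q = 6.527 / 1.22
Q = 5.35

Q = 5.35


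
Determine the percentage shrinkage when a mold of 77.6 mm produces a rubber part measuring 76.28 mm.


Shrinkage = (mold - part) / mold * 100
= (77.6 - 76.28) / 77.6 * 100
= 1.32 / 77.6 * 100
= 1.7%

1.7%


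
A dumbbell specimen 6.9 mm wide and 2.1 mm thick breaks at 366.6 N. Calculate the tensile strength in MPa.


Area = width * thickness = 6.9 * 2.1 = 14.49 mm^2
TS = force / area = 366.6 / 14.49 = 25.3 MPa

25.3 MPa


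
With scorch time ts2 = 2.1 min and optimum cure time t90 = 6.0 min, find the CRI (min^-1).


CRI = 100 / (t90 - ts2)
= 100 / (6.0 - 2.1)
= 100 / 3.9
= 25.64 min^-1

25.64 min^-1


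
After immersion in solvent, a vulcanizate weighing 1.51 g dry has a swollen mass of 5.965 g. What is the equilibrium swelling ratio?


Q = W_swollen / W_dry
Q = 5.965 / 1.51
Q = 3.95

Q = 3.95


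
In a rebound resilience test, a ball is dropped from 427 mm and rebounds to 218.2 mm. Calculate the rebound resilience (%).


Resilience = h_rebound / h_drop * 100
= 218.2 / 427 * 100
= 51.1%

51.1%


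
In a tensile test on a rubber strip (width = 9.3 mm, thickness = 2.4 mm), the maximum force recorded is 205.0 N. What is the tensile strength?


Area = width * thickness = 9.3 * 2.4 = 22.32 mm^2
TS = force / area = 205.0 / 22.32 = 9.18 MPa

9.18 MPa


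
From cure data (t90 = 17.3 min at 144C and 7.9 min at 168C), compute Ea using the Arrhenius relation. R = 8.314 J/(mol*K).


T1 = 417.15 K, T2 = 441.15 K
1/T1 - 1/T2 = 1.3042e-04
ln(t1/t2) = ln(17.3/7.9) = 0.7838
Ea = 8.314 * 0.7838 / 1.3042e-04 = 49969.7073 J/mol
Ea = 49.97 kJ/mol

49.97 kJ/mol


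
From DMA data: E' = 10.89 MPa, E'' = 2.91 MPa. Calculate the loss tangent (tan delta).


tan delta = E'' / E'
= 2.91 / 10.89
= 0.2672

tan delta = 0.2672


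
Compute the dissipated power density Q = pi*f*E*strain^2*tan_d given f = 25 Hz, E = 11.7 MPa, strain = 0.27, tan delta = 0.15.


Q = pi * f * E * strain^2 * tan_d
= pi * 25 * 11.7 * 0.27^2 * 0.15
= pi * 25 * 11.7 * 0.0729 * 0.15
= 10.0483

Q = 10.0483


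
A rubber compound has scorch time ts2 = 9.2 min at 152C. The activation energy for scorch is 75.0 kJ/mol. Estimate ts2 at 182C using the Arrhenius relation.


Convert temperatures: T1 = 152 + 273.15 = 425.15 K, T2 = 182 + 273.15 = 455.15 K
ts2_new = 9.2 * exp(75000 / 8.314 * (1/455.15 - 1/425.15))
1/T2 - 1/T1 = -1.5503e-04
ts2_new = 2.27 min

2.27 min


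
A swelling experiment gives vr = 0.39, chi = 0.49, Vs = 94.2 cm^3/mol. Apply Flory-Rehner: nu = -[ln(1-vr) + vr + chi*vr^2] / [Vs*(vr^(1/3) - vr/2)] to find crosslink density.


ln(1 - vr) = ln(1 - 0.39) = -0.4943
Numerator = -((-0.4943) + 0.39 + 0.49 * 0.39^2) = 0.0298
Denominator = 94.2 * (0.39^(1/3) - 0.39/2) = 50.4549
nu = 0.0298 / 50.4549 = 5.8998e-04 mol/cm^3

5.8998e-04 mol/cm^3


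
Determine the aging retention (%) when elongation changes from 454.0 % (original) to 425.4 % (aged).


Retention = aged / original * 100
= 425.4 / 454.0 * 100
= 93.7%

93.7%


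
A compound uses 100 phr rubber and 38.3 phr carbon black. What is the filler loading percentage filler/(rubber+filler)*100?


Filler % = filler / (rubber + filler) * 100
= 38.3 / (100 + 38.3) * 100
= 38.3 / 138.3 * 100
= 27.69%

27.69%


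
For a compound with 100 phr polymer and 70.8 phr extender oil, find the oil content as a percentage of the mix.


Oil % = oil / (100 + oil) * 100
= 70.8 / (100 + 70.8) * 100
= 70.8 / 170.8 * 100
= 41.45%

41.45%


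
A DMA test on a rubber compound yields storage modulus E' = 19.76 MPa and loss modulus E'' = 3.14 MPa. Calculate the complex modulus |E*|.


|E*| = sqrt(E'^2 + E''^2)
= sqrt(19.76^2 + 3.14^2)
= sqrt(390.4576 + 9.8596)
= 20.008 MPa

20.008 MPa


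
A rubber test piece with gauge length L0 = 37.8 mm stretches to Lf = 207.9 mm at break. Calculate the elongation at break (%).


Elongation = (Lf - L0) / L0 * 100
= (207.9 - 37.8) / 37.8 * 100
= 170.1 / 37.8 * 100
= 450.0%

450.0%


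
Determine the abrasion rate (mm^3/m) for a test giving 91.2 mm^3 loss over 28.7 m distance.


Rate = volume_loss / distance
= 91.2 / 28.7
= 3.178 mm^3/m

3.178 mm^3/m


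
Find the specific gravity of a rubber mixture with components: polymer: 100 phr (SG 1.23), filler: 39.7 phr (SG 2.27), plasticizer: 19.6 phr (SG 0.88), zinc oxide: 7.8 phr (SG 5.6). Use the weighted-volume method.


Sum of weights = 167.1
Volume contributions:
  polymer: 100/1.23 = 81.3008
  filler: 39.7/2.27 = 17.4890
  plasticizer: 19.6/0.88 = 22.2727
  zinc oxide: 7.8/5.6 = 1.3929
Sum of volumes = 122.4554
SG = 167.1 / 122.4554 = 1.365

SG = 1.365


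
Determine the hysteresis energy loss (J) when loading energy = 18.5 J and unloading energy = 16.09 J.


Hysteresis loss = loading - unloading
= 18.5 - 16.09
= 2.41 J

2.41 J


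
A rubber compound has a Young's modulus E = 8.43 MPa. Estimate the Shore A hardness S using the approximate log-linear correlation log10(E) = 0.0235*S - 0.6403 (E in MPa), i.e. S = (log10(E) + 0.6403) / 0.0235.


log10(E) = 0.0235*S - 0.6403  =>  S = (log10(E) + 0.6403) / 0.0235
log10(8.43) = 0.925828
S = (0.925828 + 0.6403) / 0.0235 = 1.566128 / 0.0235
S = 66.6

Shore A = 66.6


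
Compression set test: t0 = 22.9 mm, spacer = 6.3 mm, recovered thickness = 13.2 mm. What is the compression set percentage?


CS = (t0 - recovered) / (t0 - ts) * 100
= (22.9 - 13.2) / (22.9 - 6.3) * 100
= 9.7 / 16.6 * 100
= 58.4%

58.4%


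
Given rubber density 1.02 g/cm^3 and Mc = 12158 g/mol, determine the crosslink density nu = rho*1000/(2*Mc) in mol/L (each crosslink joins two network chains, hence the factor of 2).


nu = rho * 1000 / (2 * Mc)
nu = 1.02 * 1000 / (2 * 12158)
nu = 1020.0 / 24316
nu = 0.0419 mol/L

0.0419 mol/L


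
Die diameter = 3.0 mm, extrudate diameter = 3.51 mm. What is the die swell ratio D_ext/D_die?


Die swell ratio = D_extrudate / D_die
= 3.51 / 3.0
= 1.17

Die swell = 1.17


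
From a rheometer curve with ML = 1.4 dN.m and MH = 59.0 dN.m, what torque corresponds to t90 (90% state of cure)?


M90 = ML + 0.9 * (MH - ML)
M90 = 1.4 + 0.9 * (59.0 - 1.4)
M90 = 1.4 + 0.9 * 57.6
M90 = 53.24 dN.m

53.24 dN.m


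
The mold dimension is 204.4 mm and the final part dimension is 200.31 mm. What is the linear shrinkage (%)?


Shrinkage = (mold - part) / mold * 100
= (204.4 - 200.31) / 204.4 * 100
= 4.09 / 204.4 * 100
= 2.0%

2.0%


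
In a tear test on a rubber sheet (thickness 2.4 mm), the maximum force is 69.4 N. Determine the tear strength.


Tear strength = force / thickness
= 69.4 / 2.4
= 28.92 N/mm

28.92 N/mm


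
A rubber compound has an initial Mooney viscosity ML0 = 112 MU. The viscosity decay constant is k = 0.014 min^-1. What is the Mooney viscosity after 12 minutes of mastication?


ML = ML0 * exp(-k * t)
ML = 112 * exp(-0.014 * 12)
ML = 112 * 0.8454
ML = 94.68 MU

94.68 MU


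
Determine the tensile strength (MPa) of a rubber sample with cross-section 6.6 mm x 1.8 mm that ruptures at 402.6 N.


Area = width * thickness = 6.6 * 1.8 = 11.88 mm^2
TS = force / area = 402.6 / 11.88 = 33.89 MPa

33.89 MPa


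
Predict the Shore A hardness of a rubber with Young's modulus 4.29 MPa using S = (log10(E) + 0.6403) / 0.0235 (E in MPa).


log10(E) = 0.0235*S - 0.6403  =>  S = (log10(E) + 0.6403) / 0.0235
log10(4.29) = 0.632457
S = (0.632457 + 0.6403) / 0.0235 = 1.272757 / 0.0235
S = 54.2

Shore A = 54.2


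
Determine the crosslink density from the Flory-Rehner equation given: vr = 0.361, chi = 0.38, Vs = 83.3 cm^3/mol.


ln(1 - vr) = ln(1 - 0.361) = -0.4479
Numerator = -((-0.4479) + 0.361 + 0.38 * 0.361^2) = 0.0373
Denominator = 83.3 * (0.361^(1/3) - 0.361/2) = 44.2770
nu = 0.0373 / 44.2770 = 8.4308e-04 mol/cm^3

8.4308e-04 mol/cm^3


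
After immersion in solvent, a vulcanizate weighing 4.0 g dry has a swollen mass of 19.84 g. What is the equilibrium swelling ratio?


Q = W_swollen / W_dry
Q = 19.84 / 4.0
Q = 4.96

Q = 4.96


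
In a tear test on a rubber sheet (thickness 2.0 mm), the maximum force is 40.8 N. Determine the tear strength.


Tear strength = force / thickness
= 40.8 / 2.0
= 20.4 N/mm

20.4 N/mm


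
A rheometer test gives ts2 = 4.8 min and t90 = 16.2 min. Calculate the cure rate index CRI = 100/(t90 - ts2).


CRI = 100 / (t90 - ts2)
= 100 / (16.2 - 4.8)
= 100 / 11.4
= 8.77 min^-1

8.77 min^-1


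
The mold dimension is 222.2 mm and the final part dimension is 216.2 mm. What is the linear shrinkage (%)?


Shrinkage = (mold - part) / mold * 100
= (222.2 - 216.2) / 222.2 * 100
= 6.0 / 222.2 * 100
= 2.7%

2.7%


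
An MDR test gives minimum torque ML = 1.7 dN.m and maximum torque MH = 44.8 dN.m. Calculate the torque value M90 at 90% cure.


M90 = ML + 0.9 * (MH - ML)
M90 = 1.7 + 0.9 * (44.8 - 1.7)
M90 = 1.7 + 0.9 * 43.1
M90 = 40.49 dN.m

40.49 dN.m


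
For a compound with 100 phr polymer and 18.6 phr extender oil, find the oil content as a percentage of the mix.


Oil % = oil / (100 + oil) * 100
= 18.6 / (100 + 18.6) * 100
= 18.6 / 118.6 * 100
= 15.68%

15.68%


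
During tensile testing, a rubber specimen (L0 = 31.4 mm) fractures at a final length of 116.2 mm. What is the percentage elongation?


Elongation = (Lf - L0) / L0 * 100
= (116.2 - 31.4) / 31.4 * 100
= 84.8 / 31.4 * 100
= 270.1%

270.1%


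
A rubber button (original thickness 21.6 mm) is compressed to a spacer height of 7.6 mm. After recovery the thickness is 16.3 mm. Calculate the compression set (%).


CS = (t0 - recovered) / (t0 - ts) * 100
= (21.6 - 16.3) / (21.6 - 7.6) * 100
= 5.3 / 14.0 * 100
= 37.9%

37.9%


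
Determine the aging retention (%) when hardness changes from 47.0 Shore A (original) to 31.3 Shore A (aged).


Retention = aged / original * 100
= 31.3 / 47.0 * 100
= 66.6%

66.6%


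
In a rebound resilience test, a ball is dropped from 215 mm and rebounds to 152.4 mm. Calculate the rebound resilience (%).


Resilience = h_rebound / h_drop * 100
= 152.4 / 215 * 100
= 70.9%

70.9%


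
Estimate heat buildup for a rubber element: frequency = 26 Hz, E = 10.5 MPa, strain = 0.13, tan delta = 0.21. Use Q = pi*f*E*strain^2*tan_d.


Q = pi * f * E * strain^2 * tan_d
= pi * 26 * 10.5 * 0.13^2 * 0.21
= pi * 26 * 10.5 * 0.0169 * 0.21
= 3.0438

Q = 3.0438


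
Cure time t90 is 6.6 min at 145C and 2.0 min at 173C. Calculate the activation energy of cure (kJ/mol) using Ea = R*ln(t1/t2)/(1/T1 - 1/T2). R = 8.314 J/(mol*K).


T1 = 418.15 K, T2 = 446.15 K
1/T1 - 1/T2 = 1.5009e-04
ln(t1/t2) = ln(6.6/2.0) = 1.1939
Ea = 8.314 * 1.1939 / 1.5009e-04 = 66136.4855 J/mol
Ea = 66.14 kJ/mol

66.14 kJ/mol


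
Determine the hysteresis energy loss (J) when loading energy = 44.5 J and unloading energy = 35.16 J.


Hysteresis loss = loading - unloading
= 44.5 - 35.16
= 9.34 J

9.34 J


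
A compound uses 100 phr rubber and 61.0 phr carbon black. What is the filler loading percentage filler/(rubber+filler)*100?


Filler % = filler / (rubber + filler) * 100
= 61.0 / (100 + 61.0) * 100
= 61.0 / 161.0 * 100
= 37.89%

37.89%


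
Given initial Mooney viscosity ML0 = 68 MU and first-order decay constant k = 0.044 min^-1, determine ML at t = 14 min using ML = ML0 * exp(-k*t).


ML = ML0 * exp(-k * t)
ML = 68 * exp(-0.044 * 14)
ML = 68 * 0.5401
ML = 36.73 MU

36.73 MU


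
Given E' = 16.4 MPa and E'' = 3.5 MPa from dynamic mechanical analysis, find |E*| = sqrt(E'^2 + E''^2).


|E*| = sqrt(E'^2 + E''^2)
= sqrt(16.4^2 + 3.5^2)
= sqrt(268.9600 + 12.2500)
= 16.769 MPa

16.769 MPa


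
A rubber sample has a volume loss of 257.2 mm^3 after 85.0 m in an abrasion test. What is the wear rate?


Rate = volume_loss / distance
= 257.2 / 85.0
= 3.026 mm^3/m

3.026 mm^3/m


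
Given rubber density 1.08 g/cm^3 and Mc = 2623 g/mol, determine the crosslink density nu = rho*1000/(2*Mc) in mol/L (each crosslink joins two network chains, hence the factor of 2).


nu = rho * 1000 / (2 * Mc)
nu = 1.08 * 1000 / (2 * 2623)
nu = 1080.0 / 5246
nu = 0.2059 mol/L

0.2059 mol/L


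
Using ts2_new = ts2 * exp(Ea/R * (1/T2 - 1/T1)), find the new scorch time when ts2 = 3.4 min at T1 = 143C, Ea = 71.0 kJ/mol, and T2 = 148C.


Convert temperatures: T1 = 143 + 273.15 = 416.15 K, T2 = 148 + 273.15 = 421.15 K
ts2_new = 3.4 * exp(71000 / 8.314 * (1/421.15 - 1/416.15))
1/T2 - 1/T1 = -2.8529e-05
ts2_new = 2.66 min

2.66 min


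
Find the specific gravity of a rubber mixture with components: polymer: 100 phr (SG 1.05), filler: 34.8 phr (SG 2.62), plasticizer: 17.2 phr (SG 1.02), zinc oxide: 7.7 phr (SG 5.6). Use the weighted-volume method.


Sum of weights = 159.7
Volume contributions:
  polymer: 100/1.05 = 95.2381
  filler: 34.8/2.62 = 13.2824
  plasticizer: 17.2/1.02 = 16.8627
  zinc oxide: 7.7/5.6 = 1.3750
Sum of volumes = 126.7583
SG = 159.7 / 126.7583 = 1.26

SG = 1.26


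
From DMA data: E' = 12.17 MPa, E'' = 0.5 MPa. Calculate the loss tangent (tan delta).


tan delta = E'' / E'
= 0.5 / 12.17
= 0.0411

tan delta = 0.0411


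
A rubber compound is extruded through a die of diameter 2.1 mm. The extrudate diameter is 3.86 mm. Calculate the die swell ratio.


Die swell ratio = D_extrudate / D_die
= 3.86 / 2.1
= 1.838

Die swell = 1.838


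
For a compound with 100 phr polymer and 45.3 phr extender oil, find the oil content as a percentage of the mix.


Oil % = oil / (100 + oil) * 100
= 45.3 / (100 + 45.3) * 100
= 45.3 / 145.3 * 100
= 31.18%

31.18%


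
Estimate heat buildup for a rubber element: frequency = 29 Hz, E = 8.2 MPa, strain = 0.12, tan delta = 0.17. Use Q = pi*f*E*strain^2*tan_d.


Q = pi * f * E * strain^2 * tan_d
= pi * 29 * 8.2 * 0.12^2 * 0.17
= pi * 29 * 8.2 * 0.0144 * 0.17
= 1.8288

Q = 1.8288


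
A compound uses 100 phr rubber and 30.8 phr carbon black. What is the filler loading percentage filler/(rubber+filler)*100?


Filler % = filler / (rubber + filler) * 100
= 30.8 / (100 + 30.8) * 100
= 30.8 / 130.8 * 100
= 23.55%

23.55%


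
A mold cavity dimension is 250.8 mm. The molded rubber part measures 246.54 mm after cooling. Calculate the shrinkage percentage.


Shrinkage = (mold - part) / mold * 100
= (250.8 - 246.54) / 250.8 * 100
= 4.26 / 250.8 * 100
= 1.7%

1.7%


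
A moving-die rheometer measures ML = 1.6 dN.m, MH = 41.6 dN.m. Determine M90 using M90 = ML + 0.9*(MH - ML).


M90 = ML + 0.9 * (MH - ML)
M90 = 1.6 + 0.9 * (41.6 - 1.6)
M90 = 1.6 + 0.9 * 40.0
M90 = 37.6 dN.m

37.6 dN.m


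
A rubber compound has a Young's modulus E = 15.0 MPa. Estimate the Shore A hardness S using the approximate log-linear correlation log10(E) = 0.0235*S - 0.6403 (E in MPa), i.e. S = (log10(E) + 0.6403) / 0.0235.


log10(E) = 0.0235*S - 0.6403  =>  S = (log10(E) + 0.6403) / 0.0235
log10(15.0) = 1.176091
S = (1.176091 + 0.6403) / 0.0235 = 1.816391 / 0.0235
S = 77.3

Shore A = 77.3


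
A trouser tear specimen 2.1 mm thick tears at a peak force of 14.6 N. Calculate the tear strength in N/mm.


Tear strength = force / thickness
= 14.6 / 2.1
= 6.95 N/mm

6.95 N/mm


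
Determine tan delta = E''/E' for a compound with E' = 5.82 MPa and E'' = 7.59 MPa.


tan delta = E'' / E'
= 7.59 / 5.82
= 1.3041

tan delta = 1.3041


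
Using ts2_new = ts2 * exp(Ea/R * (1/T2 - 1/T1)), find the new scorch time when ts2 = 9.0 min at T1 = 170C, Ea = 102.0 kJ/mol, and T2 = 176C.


Convert temperatures: T1 = 170 + 273.15 = 443.15 K, T2 = 176 + 273.15 = 449.15 K
ts2_new = 9.0 * exp(102000 / 8.314 * (1/449.15 - 1/443.15))
1/T2 - 1/T1 = -3.0145e-05
ts2_new = 6.22 min

6.22 min


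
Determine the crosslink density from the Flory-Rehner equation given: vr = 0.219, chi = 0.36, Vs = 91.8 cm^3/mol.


ln(1 - vr) = ln(1 - 0.219) = -0.2472
Numerator = -((-0.2472) + 0.219 + 0.36 * 0.219^2) = 0.0109
Denominator = 91.8 * (0.219^(1/3) - 0.219/2) = 45.2817
nu = 0.0109 / 45.2817 = 2.4103e-04 mol/cm^3

2.4103e-04 mol/cm^3


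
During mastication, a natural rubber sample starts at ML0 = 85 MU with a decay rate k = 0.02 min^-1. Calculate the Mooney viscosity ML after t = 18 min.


ML = ML0 * exp(-k * t)
ML = 85 * exp(-0.02 * 18)
ML = 85 * 0.6977
ML = 59.3 MU

59.3 MU


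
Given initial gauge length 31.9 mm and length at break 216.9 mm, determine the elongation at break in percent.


Elongation = (Lf - L0) / L0 * 100
= (216.9 - 31.9) / 31.9 * 100
= 185.0 / 31.9 * 100
= 579.9%

579.9%


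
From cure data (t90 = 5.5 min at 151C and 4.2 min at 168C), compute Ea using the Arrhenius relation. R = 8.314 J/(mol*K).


T1 = 424.15 K, T2 = 441.15 K
1/T1 - 1/T2 = 9.0854e-05
ln(t1/t2) = ln(5.5/4.2) = 0.2697
Ea = 8.314 * 0.2697 / 9.0854e-05 = 24676.8163 J/mol
Ea = 24.68 kJ/mol

24.68 kJ/mol


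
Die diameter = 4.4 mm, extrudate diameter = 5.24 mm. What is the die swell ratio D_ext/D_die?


Die swell ratio = D_extrudate / D_die
= 5.24 / 4.4
= 1.191

Die swell = 1.191


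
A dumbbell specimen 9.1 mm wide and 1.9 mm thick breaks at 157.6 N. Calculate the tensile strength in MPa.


Area = width * thickness = 9.1 * 1.9 = 17.29 mm^2
TS = force / area = 157.6 / 17.29 = 9.12 MPa

9.12 MPa


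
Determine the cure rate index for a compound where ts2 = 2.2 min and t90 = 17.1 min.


CRI = 100 / (t90 - ts2)
= 100 / (17.1 - 2.2)
= 100 / 14.9
= 6.71 min^-1

6.71 min^-1


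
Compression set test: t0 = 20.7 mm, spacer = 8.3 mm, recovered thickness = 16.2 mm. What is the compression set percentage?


CS = (t0 - recovered) / (t0 - ts) * 100
= (20.7 - 16.2) / (20.7 - 8.3) * 100
= 4.5 / 12.4 * 100
= 36.3%

36.3%


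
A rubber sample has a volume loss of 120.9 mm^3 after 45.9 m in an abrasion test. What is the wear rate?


Rate = volume_loss / distance
= 120.9 / 45.9
= 2.634 mm^3/m

2.634 mm^3/m


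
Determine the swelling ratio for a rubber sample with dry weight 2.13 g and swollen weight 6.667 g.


Q = W_swollen / W_dry
Q = 6.667 / 2.13
Q = 3.13

Q = 3.13


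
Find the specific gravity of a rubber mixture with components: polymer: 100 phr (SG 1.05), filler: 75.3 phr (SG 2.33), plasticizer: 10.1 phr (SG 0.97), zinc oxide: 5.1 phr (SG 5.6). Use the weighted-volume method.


Sum of weights = 190.5
Volume contributions:
  polymer: 100/1.05 = 95.2381
  filler: 75.3/2.33 = 32.3176
  plasticizer: 10.1/0.97 = 10.4124
  zinc oxide: 5.1/5.6 = 0.9107
Sum of volumes = 138.8788
SG = 190.5 / 138.8788 = 1.372

SG = 1.372


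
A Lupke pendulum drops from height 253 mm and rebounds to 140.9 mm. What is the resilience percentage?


Resilience = h_rebound / h_drop * 100
= 140.9 / 253 * 100
= 55.7%

55.7%


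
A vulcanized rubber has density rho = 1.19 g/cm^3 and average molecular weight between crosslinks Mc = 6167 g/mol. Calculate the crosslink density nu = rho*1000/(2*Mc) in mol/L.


nu = rho * 1000 / (2 * Mc)
nu = 1.19 * 1000 / (2 * 6167)
nu = 1190.0 / 12334
nu = 0.0965 mol/L

0.0965 mol/L


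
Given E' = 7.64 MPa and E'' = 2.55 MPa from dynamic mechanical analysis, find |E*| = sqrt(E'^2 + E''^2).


|E*| = sqrt(E'^2 + E''^2)
= sqrt(7.64^2 + 2.55^2)
= sqrt(58.3696 + 6.5025)
= 8.054 MPa

8.054 MPa


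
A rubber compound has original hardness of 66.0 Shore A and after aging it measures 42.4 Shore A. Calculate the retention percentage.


Retention = aged / original * 100
= 42.4 / 66.0 * 100
= 64.2%

64.2%


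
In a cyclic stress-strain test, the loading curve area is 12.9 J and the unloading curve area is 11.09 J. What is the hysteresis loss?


Hysteresis loss = loading - unloading
= 12.9 - 11.09
= 1.81 J

1.81 J


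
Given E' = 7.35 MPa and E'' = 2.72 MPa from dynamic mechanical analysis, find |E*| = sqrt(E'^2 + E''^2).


|E*| = sqrt(E'^2 + E''^2)
= sqrt(7.35^2 + 2.72^2)
= sqrt(54.0225 + 7.3984)
= 7.837 MPa

7.837 MPa


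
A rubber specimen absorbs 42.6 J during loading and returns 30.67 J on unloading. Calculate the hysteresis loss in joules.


Hysteresis loss = loading - unloading
= 42.6 - 30.67
= 11.93 J

11.93 J


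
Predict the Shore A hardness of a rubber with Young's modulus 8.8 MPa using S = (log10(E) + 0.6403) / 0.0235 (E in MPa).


log10(E) = 0.0235*S - 0.6403  =>  S = (log10(E) + 0.6403) / 0.0235
log10(8.8) = 0.944483
S = (0.944483 + 0.6403) / 0.0235 = 1.584783 / 0.0235
S = 67.4

Shore A = 67.4


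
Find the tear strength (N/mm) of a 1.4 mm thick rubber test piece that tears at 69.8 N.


Tear strength = force / thickness
= 69.8 / 1.4
= 49.86 N/mm

49.86 N/mm


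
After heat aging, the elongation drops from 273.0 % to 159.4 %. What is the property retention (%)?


Retention = aged / original * 100
= 159.4 / 273.0 * 100
= 58.4%

58.4%


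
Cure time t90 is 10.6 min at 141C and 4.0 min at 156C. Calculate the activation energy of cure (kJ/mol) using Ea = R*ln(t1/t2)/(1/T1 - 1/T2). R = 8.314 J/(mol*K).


T1 = 414.15 K, T2 = 429.15 K
1/T1 - 1/T2 = 8.4397e-05
ln(t1/t2) = ln(10.6/4.0) = 0.9746
Ea = 8.314 * 0.9746 / 8.4397e-05 = 96005.0251 J/mol
Ea = 96.01 kJ/mol

96.01 kJ/mol


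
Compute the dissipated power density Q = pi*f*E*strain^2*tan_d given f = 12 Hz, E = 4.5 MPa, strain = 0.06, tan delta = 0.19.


Q = pi * f * E * strain^2 * tan_d
= pi * 12 * 4.5 * 0.06^2 * 0.19
= pi * 12 * 4.5 * 0.0036 * 0.19
= 0.1160

Q = 0.1160


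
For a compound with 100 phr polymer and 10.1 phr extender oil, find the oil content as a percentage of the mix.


Oil % = oil / (100 + oil) * 100
= 10.1 / (100 + 10.1) * 100
= 10.1 / 110.1 * 100
= 9.17%

9.17%


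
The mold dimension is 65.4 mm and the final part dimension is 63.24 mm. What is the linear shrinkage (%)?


Shrinkage = (mold - part) / mold * 100
= (65.4 - 63.24) / 65.4 * 100
= 2.16 / 65.4 * 100
= 3.3%

3.3%


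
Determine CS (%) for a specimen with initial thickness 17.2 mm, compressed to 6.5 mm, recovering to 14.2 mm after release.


CS = (t0 - recovered) / (t0 - ts) * 100
= (17.2 - 14.2) / (17.2 - 6.5) * 100
= 3.0 / 10.7 * 100
= 28.0%

28.0%


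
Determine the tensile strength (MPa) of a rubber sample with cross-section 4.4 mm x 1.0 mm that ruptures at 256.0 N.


Area = width * thickness = 4.4 * 1.0 = 4.4 mm^2
TS = force / area = 256.0 / 4.4 = 58.18 MPa

58.18 MPa


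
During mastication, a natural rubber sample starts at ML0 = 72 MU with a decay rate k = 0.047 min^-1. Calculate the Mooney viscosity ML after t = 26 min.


ML = ML0 * exp(-k * t)
ML = 72 * exp(-0.047 * 26)
ML = 72 * 0.2946
ML = 21.21 MU

21.21 MU


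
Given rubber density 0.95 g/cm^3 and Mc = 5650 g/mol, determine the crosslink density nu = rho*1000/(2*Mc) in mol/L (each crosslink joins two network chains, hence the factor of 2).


nu = rho * 1000 / (2 * Mc)
nu = 0.95 * 1000 / (2 * 5650)
nu = 950.0 / 11300
nu = 0.0841 mol/L

0.0841 mol/L


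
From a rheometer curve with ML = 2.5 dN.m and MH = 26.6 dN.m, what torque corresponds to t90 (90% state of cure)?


M90 = ML + 0.9 * (MH - ML)
M90 = 2.5 + 0.9 * (26.6 - 2.5)
M90 = 2.5 + 0.9 * 24.1
M90 = 24.19 dN.m

24.19 dN.m


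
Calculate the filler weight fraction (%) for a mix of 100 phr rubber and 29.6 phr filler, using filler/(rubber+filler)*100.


Filler % = filler / (rubber + filler) * 100
= 29.6 / (100 + 29.6) * 100
= 29.6 / 129.6 * 100
= 22.84%

22.84%


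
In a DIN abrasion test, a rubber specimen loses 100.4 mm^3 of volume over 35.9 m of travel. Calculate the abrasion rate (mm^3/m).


Rate = volume_loss / distance
= 100.4 / 35.9
= 2.797 mm^3/m

2.797 mm^3/m


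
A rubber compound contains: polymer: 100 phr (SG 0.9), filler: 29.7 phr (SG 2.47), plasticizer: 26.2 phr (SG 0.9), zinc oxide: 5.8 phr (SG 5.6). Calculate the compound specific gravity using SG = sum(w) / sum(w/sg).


Sum of weights = 161.7
Volume contributions:
  polymer: 100/0.9 = 111.1111
  filler: 29.7/2.47 = 12.0243
  plasticizer: 26.2/0.9 = 29.1111
  zinc oxide: 5.8/5.6 = 1.0357
Sum of volumes = 153.2822
SG = 161.7 / 153.2822 = 1.055

SG = 1.055


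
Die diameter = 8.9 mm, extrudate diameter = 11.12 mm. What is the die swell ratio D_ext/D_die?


Die swell ratio = D_extrudate / D_die
= 11.12 / 8.9
= 1.249

Die swell = 1.249


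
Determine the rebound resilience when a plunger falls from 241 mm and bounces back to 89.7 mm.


Resilience = h_rebound / h_drop * 100
= 89.7 / 241 * 100
= 37.2%

37.2%


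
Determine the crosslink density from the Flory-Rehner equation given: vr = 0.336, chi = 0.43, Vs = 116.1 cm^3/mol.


ln(1 - vr) = ln(1 - 0.336) = -0.4095
Numerator = -((-0.4095) + 0.336 + 0.43 * 0.336^2) = 0.0249
Denominator = 116.1 * (0.336^(1/3) - 0.336/2) = 61.2085
nu = 0.0249 / 61.2085 = 4.0726e-04 mol/cm^3

4.0726e-04 mol/cm^3


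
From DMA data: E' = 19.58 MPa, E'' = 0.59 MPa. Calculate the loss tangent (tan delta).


tan delta = E'' / E'
= 0.59 / 19.58
= 0.0301

tan delta = 0.0301


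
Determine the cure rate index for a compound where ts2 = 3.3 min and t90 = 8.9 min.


CRI = 100 / (t90 - ts2)
= 100 / (8.9 - 3.3)
= 100 / 5.6
= 17.86 min^-1

17.86 min^-1


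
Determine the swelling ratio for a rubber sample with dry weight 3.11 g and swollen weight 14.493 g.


Q = W_swollen / W_dry
Q = 14.493 / 3.11
Q = 4.66

Q = 4.66


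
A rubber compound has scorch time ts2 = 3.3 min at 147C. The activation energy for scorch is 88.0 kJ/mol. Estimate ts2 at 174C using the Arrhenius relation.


Convert temperatures: T1 = 147 + 273.15 = 420.15 K, T2 = 174 + 273.15 = 447.15 K
ts2_new = 3.3 * exp(88000 / 8.314 * (1/447.15 - 1/420.15))
1/T2 - 1/T1 = -1.4372e-04
ts2_new = 0.72 min

0.72 min


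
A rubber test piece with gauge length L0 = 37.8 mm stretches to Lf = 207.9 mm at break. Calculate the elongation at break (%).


Elongation = (Lf - L0) / L0 * 100
= (207.9 - 37.8) / 37.8 * 100
= 170.1 / 37.8 * 100
= 450.0%

450.0%


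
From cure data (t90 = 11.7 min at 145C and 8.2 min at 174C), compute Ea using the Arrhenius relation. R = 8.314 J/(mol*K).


T1 = 418.15 K, T2 = 447.15 K
1/T1 - 1/T2 = 1.5510e-04
ln(t1/t2) = ln(11.7/8.2) = 0.3555
Ea = 8.314 * 0.3555 / 1.5510e-04 = 19053.8001 J/mol
Ea = 19.05 kJ/mol

19.05 kJ/mol


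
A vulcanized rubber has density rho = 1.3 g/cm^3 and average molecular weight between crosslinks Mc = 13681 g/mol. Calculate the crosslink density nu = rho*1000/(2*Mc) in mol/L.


nu = rho * 1000 / (2 * Mc)
nu = 1.3 * 1000 / (2 * 13681)
nu = 1300.0 / 27362
nu = 0.0475 mol/L

0.0475 mol/L


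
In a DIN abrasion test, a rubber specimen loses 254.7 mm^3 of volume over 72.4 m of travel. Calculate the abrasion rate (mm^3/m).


Rate = volume_loss / distance
= 254.7 / 72.4
= 3.518 mm^3/m

3.518 mm^3/m


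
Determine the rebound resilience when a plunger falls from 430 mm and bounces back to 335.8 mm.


Resilience = h_rebound / h_drop * 100
= 335.8 / 430 * 100
= 78.1%

78.1%


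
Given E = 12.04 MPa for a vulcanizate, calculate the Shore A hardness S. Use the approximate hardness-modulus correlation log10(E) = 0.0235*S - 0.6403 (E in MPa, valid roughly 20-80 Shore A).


log10(E) = 0.0235*S - 0.6403  =>  S = (log10(E) + 0.6403) / 0.0235
log10(12.04) = 1.080626
S = (1.080626 + 0.6403) / 0.0235 = 1.720926 / 0.0235
S = 73.2

Shore A = 73.2


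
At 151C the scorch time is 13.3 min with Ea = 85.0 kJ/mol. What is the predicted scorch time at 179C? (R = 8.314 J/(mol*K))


Convert temperatures: T1 = 151 + 273.15 = 424.15 K, T2 = 179 + 273.15 = 452.15 K
ts2_new = 13.3 * exp(85000 / 8.314 * (1/452.15 - 1/424.15))
1/T2 - 1/T1 = -1.4600e-04
ts2_new = 2.99 min

2.99 min


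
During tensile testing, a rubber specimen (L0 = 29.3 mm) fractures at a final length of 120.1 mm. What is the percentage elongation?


Elongation = (Lf - L0) / L0 * 100
= (120.1 - 29.3) / 29.3 * 100
= 90.8 / 29.3 * 100
= 309.9%

309.9%


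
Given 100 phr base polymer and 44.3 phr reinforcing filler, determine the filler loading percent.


Filler % = filler / (rubber + filler) * 100
= 44.3 / (100 + 44.3) * 100
= 44.3 / 144.3 * 100
= 30.7%

30.7%


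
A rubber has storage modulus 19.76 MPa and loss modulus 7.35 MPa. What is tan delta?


tan delta = E'' / E'
= 7.35 / 19.76
= 0.372

tan delta = 0.372


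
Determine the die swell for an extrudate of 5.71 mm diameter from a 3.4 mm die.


Die swell ratio = D_extrudate / D_die
= 5.71 / 3.4
= 1.679

Die swell = 1.679


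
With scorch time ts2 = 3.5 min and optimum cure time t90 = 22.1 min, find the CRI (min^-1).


CRI = 100 / (t90 - ts2)
= 100 / (22.1 - 3.5)
= 100 / 18.6
= 5.38 min^-1

5.38 min^-1


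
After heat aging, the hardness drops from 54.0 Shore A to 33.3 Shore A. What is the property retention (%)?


Retention = aged / original * 100
= 33.3 / 54.0 * 100
= 61.7%

61.7%


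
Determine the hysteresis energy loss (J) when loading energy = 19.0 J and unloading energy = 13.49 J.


Hysteresis loss = loading - unloading
= 19.0 - 13.49
= 5.51 J

5.51 J


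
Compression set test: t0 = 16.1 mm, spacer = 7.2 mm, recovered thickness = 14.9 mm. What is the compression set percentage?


CS = (t0 - recovered) / (t0 - ts) * 100
= (16.1 - 14.9) / (16.1 - 7.2) * 100
= 1.2 / 8.9 * 100
= 13.5%

13.5%


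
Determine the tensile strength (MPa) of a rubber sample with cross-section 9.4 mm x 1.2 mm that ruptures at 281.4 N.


Area = width * thickness = 9.4 * 1.2 = 11.28 mm^2
TS = force / area = 281.4 / 11.28 = 24.95 MPa

24.95 MPa


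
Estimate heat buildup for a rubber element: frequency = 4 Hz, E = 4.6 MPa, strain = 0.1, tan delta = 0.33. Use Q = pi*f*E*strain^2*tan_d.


Q = pi * f * E * strain^2 * tan_d
= pi * 4 * 4.6 * 0.1^2 * 0.33
= pi * 4 * 4.6 * 0.0100 * 0.33
= 0.1908

Q = 0.1908


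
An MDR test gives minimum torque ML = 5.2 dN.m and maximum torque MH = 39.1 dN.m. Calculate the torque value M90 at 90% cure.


M90 = ML + 0.9 * (MH - ML)
M90 = 5.2 + 0.9 * (39.1 - 5.2)
M90 = 5.2 + 0.9 * 33.9
M90 = 35.71 dN.m

35.71 dN.m


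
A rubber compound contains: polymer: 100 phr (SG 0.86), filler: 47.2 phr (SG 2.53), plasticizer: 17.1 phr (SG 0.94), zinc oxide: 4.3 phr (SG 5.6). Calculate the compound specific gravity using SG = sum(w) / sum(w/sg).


Sum of weights = 168.6
Volume contributions:
  polymer: 100/0.86 = 116.2791
  filler: 47.2/2.53 = 18.6561
  plasticizer: 17.1/0.94 = 18.1915
  zinc oxide: 4.3/5.6 = 0.7679
Sum of volumes = 153.8945
SG = 168.6 / 153.8945 = 1.096

SG = 1.096


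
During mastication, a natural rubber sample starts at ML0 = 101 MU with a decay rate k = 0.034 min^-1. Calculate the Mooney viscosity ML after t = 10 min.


ML = ML0 * exp(-k * t)
ML = 101 * exp(-0.034 * 10)
ML = 101 * 0.7118
ML = 71.89 MU

71.89 MU


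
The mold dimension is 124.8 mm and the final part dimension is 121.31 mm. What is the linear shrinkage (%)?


Shrinkage = (mold - part) / mold * 100
= (124.8 - 121.31) / 124.8 * 100
= 3.49 / 124.8 * 100
= 2.8%

2.8%


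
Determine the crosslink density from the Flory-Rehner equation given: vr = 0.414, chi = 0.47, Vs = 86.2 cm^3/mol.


ln(1 - vr) = ln(1 - 0.414) = -0.5344
Numerator = -((-0.5344) + 0.414 + 0.47 * 0.414^2) = 0.0399
Denominator = 86.2 * (0.414^(1/3) - 0.414/2) = 46.4018
nu = 0.0399 / 46.4018 = 8.5944e-04 mol/cm^3

8.5944e-04 mol/cm^3


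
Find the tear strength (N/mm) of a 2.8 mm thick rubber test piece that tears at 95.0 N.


Tear strength = force / thickness
= 95.0 / 2.8
= 33.93 N/mm

33.93 N/mm


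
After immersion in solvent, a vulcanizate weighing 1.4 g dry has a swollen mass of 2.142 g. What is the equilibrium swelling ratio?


Q = W_swollen / W_dry
Q = 2.142 / 1.4
Q = 1.53

Q = 1.53


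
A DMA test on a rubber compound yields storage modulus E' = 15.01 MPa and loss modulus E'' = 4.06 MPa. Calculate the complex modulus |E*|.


|E*| = sqrt(E'^2 + E''^2)
= sqrt(15.01^2 + 4.06^2)
= sqrt(225.3001 + 16.4836)
= 15.549 MPa

15.549 MPa


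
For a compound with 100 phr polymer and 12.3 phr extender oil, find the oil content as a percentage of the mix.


Oil % = oil / (100 + oil) * 100
= 12.3 / (100 + 12.3) * 100
= 12.3 / 112.3 * 100
= 10.95%

10.95%


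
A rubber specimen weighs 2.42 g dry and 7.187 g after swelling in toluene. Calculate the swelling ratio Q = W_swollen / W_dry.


Q = W_swollen / W_dry
Q = 7.187 / 2.42
Q = 2.97

Q = 2.97


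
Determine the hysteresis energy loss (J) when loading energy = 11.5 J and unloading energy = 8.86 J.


Hysteresis loss = loading - unloading
= 11.5 - 8.86
= 2.64 J

2.64 J


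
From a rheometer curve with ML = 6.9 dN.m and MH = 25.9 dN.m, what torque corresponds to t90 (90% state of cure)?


M90 = ML + 0.9 * (MH - ML)
M90 = 6.9 + 0.9 * (25.9 - 6.9)
M90 = 6.9 + 0.9 * 19.0
M90 = 24.0 dN.m

24.0 dN.m


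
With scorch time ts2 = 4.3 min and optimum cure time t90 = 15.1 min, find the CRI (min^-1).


CRI = 100 / (t90 - ts2)
= 100 / (15.1 - 4.3)
= 100 / 10.8
= 9.26 min^-1

9.26 min^-1


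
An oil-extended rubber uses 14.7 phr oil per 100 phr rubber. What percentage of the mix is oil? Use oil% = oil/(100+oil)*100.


Oil % = oil / (100 + oil) * 100
= 14.7 / (100 + 14.7) * 100
= 14.7 / 114.7 * 100
= 12.82%

12.82%


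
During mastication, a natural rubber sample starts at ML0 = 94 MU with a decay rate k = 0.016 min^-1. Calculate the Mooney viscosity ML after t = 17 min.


ML = ML0 * exp(-k * t)
ML = 94 * exp(-0.016 * 17)
ML = 94 * 0.7619
ML = 71.61 MU

71.61 MU


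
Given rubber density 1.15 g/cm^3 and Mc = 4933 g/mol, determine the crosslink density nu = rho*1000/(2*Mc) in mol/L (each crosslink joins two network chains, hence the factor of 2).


nu = rho * 1000 / (2 * Mc)
nu = 1.15 * 1000 / (2 * 4933)
nu = 1150.0 / 9866
nu = 0.1166 mol/L

0.1166 mol/L


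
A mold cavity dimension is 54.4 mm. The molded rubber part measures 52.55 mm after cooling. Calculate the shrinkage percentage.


Shrinkage = (mold - part) / mold * 100
= (54.4 - 52.55) / 54.4 * 100
= 1.85 / 54.4 * 100
= 3.4%

3.4%


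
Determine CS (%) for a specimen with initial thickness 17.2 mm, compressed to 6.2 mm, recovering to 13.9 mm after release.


CS = (t0 - recovered) / (t0 - ts) * 100
= (17.2 - 13.9) / (17.2 - 6.2) * 100
= 3.3 / 11.0 * 100
= 30.0%

30.0%


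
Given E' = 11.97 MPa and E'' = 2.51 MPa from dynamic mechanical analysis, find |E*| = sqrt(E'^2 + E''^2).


|E*| = sqrt(E'^2 + E''^2)
= sqrt(11.97^2 + 2.51^2)
= sqrt(143.2809 + 6.3001)
= 12.23 MPa

12.23 MPa


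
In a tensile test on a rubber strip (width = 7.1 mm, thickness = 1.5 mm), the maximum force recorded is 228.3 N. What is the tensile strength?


Area = width * thickness = 7.1 * 1.5 = 10.65 mm^2
TS = force / area = 228.3 / 10.65 = 21.44 MPa

21.44 MPa


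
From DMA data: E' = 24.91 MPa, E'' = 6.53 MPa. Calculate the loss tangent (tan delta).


tan delta = E'' / E'
= 6.53 / 24.91
= 0.2621

tan delta = 0.2621


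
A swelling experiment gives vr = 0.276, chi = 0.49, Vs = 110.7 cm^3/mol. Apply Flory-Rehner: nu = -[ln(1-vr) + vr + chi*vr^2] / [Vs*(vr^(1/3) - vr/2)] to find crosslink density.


ln(1 - vr) = ln(1 - 0.276) = -0.3230
Numerator = -((-0.3230) + 0.276 + 0.49 * 0.276^2) = 0.0096
Denominator = 110.7 * (0.276^(1/3) - 0.276/2) = 56.7983
nu = 0.0096 / 56.7983 = 1.6968e-04 mol/cm^3

1.6968e-04 mol/cm^3


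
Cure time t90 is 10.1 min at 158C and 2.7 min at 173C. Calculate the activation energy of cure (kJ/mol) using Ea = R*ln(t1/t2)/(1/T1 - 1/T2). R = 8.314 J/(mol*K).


T1 = 431.15 K, T2 = 446.15 K
1/T1 - 1/T2 = 7.7980e-05
ln(t1/t2) = ln(10.1/2.7) = 1.3193
Ea = 8.314 * 1.3193 / 7.7980e-05 = 140658.5802 J/mol
Ea = 140.66 kJ/mol

140.66 kJ/mol


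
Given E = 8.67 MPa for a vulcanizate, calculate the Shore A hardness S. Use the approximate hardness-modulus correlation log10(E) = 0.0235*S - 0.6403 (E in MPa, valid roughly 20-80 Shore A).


log10(E) = 0.0235*S - 0.6403  =>  S = (log10(E) + 0.6403) / 0.0235
log10(8.67) = 0.938019
S = (0.938019 + 0.6403) / 0.0235 = 1.578319 / 0.0235
S = 67.2

Shore A = 67.2


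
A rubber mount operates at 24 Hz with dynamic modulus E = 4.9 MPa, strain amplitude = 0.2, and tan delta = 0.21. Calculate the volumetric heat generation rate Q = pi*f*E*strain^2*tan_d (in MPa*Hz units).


Q = pi * f * E * strain^2 * tan_d
= pi * 24 * 4.9 * 0.2^2 * 0.21
= pi * 24 * 4.9 * 0.0400 * 0.21
= 3.1034

Q = 3.1034
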